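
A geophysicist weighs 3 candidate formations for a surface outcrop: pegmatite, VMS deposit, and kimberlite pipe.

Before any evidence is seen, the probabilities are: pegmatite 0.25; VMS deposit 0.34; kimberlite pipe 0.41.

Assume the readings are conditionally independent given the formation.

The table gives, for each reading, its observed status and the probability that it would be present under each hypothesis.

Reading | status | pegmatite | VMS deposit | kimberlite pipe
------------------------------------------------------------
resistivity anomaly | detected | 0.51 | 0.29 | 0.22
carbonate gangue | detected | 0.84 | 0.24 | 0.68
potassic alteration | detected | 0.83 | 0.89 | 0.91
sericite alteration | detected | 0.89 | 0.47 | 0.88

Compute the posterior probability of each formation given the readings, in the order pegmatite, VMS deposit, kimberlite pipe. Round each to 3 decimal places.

For each hypothesis, the unnormalized posterior weight is prior × product of the reading likelihoods:
  pegmatite: 0.25 × 0.51 × 0.84 × 0.83 × 0.89 = 0.079115
  VMS deposit: 0.34 × 0.29 × 0.24 × 0.89 × 0.47 = 0.0098987
  kimberlite pipe: 0.41 × 0.22 × 0.68 × 0.91 × 0.88 = 0.049118
Marginal likelihood of the evidence = 0.13813.
P(pegmatite | evidence) = 0.079115 / 0.13813 ≈ 0.573
P(VMS deposit | evidence) = 0.0098987 / 0.13813 ≈ 0.072
P(kimberlite pipe | evidence) = 0.049118 / 0.13813 ≈ 0.356

0.573, 0.072, 0.356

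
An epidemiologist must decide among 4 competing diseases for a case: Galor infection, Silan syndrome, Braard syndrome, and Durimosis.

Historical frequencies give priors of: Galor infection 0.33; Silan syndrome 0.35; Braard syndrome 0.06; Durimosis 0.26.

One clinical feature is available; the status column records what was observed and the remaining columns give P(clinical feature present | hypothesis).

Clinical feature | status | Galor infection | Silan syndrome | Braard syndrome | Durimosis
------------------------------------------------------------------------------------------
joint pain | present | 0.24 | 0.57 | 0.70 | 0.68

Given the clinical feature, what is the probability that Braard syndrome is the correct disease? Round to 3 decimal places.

By Bayes' rule, the unnormalized weight for each hypothesis is prior × likelihood:
  Galor infection: 0.33 × 0.24 = 0.0792
  Silan syndrome: 0.35 × 0.57 = 0.1995
  Braard syndrome: 0.06 × 0.70 = 0.042
  Durimosis: 0.26 × 0.68 = 0.1768
Normalizing constant Z = 0.0792 + 0.1995 + 0.042 + 0.1768 = 0.4975.
P(Braard syndrome | evidence) = 0.042 / 0.4975 ≈ 0.084.

0.084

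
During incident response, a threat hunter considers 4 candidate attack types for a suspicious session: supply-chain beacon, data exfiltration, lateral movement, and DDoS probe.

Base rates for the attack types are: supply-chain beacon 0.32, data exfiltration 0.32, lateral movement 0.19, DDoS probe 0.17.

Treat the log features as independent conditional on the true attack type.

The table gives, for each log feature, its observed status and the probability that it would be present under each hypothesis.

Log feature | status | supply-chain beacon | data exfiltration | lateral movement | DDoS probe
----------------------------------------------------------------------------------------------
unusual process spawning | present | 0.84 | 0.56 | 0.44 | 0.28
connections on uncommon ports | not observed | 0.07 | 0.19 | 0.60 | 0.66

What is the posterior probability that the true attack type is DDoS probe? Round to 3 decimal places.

0.036

For each hypothesis, the unnormalized posterior weight is prior × product of the log feature likelihoods (using 1 − P(present | H) for each absent log feature):
  supply-chain beacon: 0.32 × 0.84 × (1 − 0.07) = 0.24998
  data exfiltration: 0.32 × 0.56 × (1 − 0.19) = 0.14515
  lateral movement: 0.19 × 0.44 × (1 − 0.60) = 0.03344
  DDoS probe: 0.17 × 0.28 × (1 − 0.66) = 0.016184
The unnormalized weights sum to 0.44476.
P(DDoS probe | evidence) = 0.016184 / 0.44476 ≈ 0.036.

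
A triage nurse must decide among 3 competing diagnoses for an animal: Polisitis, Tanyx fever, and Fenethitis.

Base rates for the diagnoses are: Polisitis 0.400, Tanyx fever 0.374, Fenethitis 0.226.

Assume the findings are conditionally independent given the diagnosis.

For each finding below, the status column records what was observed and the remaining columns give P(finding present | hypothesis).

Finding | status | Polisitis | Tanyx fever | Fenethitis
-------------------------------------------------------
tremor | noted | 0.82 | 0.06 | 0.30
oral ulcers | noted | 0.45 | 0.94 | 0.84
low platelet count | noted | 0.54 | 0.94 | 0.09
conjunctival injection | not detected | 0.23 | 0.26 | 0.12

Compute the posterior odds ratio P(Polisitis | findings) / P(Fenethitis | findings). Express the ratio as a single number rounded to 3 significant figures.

The normalizing constant cancels in an odds ratio, so compute prior × likelihood for the two hypotheses only (using 1 − P(present | H) for each absent finding):
  Polisitis: 0.400 × 0.82 × 0.45 × 0.54 × (1 − 0.23) = 0.061372
  Fenethitis: 0.226 × 0.30 × 0.84 × 0.09 × (1 − 0.12) = 0.0045106
Odds(Polisitis : Fenethitis) = 0.061372 / 0.0045106 ≈ 13.6.

13.6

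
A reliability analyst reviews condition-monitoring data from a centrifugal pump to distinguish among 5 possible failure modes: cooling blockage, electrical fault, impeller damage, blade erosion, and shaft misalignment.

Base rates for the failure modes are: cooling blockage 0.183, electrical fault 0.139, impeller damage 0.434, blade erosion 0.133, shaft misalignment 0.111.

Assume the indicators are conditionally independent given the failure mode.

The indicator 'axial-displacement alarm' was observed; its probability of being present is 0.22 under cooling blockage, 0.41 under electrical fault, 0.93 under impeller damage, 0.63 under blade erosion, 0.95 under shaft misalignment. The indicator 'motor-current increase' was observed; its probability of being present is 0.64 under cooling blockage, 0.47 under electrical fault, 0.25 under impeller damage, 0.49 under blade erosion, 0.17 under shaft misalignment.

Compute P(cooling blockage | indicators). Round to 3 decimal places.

For each hypothesis, the unnormalized posterior weight is prior × product of the indicator likelihoods:
  cooling blockage: 0.183 × 0.22 × 0.64 = 0.025766
  electrical fault: 0.139 × 0.41 × 0.47 = 0.026785
  impeller damage: 0.434 × 0.93 × 0.25 = 0.10091
  blade erosion: 0.133 × 0.63 × 0.49 = 0.041057
  shaft misalignment: 0.111 × 0.95 × 0.17 = 0.017927
Normalizing constant Z = 0.025766 + 0.026785 + 0.10091 + 0.041057 + 0.017927 = 0.21244.
P(cooling blockage | evidence) = 0.025766 / 0.21244 ≈ 0.121.

0.121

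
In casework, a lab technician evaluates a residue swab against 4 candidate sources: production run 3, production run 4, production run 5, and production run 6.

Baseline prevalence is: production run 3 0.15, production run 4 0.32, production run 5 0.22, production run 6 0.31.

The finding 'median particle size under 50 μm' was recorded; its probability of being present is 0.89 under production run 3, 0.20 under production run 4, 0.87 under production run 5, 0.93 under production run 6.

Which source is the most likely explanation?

production run 6

For each hypothesis, the unnormalized posterior weight is prior × likelihood:
  production run 3: 0.15 × 0.89 = 0.1335
  production run 4: 0.32 × 0.20 = 0.064
  production run 5: 0.22 × 0.87 = 0.1914
  production run 6: 0.31 × 0.93 = 0.2883
The unnormalized weights sum to 0.6772.
P(production run 3 | evidence) ≈ 0.1335 / 0.6772 ≈ 0.197
P(production run 4 | evidence) ≈ 0.064 / 0.6772 ≈ 0.095
P(production run 5 | evidence) ≈ 0.1914 / 0.6772 ≈ 0.283
P(production run 6 | evidence) ≈ 0.2883 / 0.6772 ≈ 0.426
The largest is 0.426, so production run 6 is most probable.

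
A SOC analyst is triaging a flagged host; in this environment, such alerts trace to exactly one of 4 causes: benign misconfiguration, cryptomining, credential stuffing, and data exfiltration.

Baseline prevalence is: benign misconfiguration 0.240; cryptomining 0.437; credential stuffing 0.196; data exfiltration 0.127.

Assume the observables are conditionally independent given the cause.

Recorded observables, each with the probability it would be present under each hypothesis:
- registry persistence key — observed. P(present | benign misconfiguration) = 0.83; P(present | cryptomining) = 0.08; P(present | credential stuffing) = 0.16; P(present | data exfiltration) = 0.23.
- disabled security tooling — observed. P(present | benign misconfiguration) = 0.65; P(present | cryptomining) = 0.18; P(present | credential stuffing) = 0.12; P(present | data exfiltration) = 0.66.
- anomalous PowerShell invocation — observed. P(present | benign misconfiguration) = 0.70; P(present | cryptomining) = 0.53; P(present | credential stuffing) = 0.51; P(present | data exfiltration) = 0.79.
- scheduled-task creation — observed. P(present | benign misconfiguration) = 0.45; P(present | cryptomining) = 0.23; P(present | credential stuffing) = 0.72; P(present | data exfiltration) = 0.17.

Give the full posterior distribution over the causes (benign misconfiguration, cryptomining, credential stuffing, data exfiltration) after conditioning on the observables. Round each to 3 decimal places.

0.896, 0.017, 0.030, 0.057

By Bayes' rule with conditional independence, the unnormalized weight for each hypothesis is prior × ∏ likelihoods:
  benign misconfiguration: 0.240 × 0.83 × 0.65 × 0.70 × 0.45 = 0.040786
  cryptomining: 0.437 × 0.08 × 0.18 × 0.53 × 0.23 = 0.00076709
  credential stuffing: 0.196 × 0.16 × 0.12 × 0.51 × 0.72 = 0.0013818
  data exfiltration: 0.127 × 0.23 × 0.66 × 0.79 × 0.17 = 0.0025891
The unnormalized weights sum to 0.045524.
P(benign misconfiguration | evidence) = 0.040786 / 0.045524 ≈ 0.896
P(cryptomining | evidence) = 0.00076709 / 0.045524 ≈ 0.017
P(credential stuffing | evidence) = 0.0013818 / 0.045524 ≈ 0.030
P(data exfiltration | evidence) = 0.0025891 / 0.045524 ≈ 0.057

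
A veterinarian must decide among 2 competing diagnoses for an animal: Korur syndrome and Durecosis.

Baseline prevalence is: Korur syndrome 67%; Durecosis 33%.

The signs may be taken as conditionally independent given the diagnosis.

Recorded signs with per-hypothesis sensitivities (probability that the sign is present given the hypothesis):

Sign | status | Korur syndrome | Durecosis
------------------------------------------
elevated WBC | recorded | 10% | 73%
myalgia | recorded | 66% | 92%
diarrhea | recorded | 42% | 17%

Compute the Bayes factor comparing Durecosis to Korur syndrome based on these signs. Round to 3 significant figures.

4.12

The Bayes factor is the ratio of the joint likelihoods of the sign pattern under the two hypotheses.
  Durecosis: 0.73 × 0.92 × 0.17 = 0.11417
  Korur syndrome: 0.10 × 0.66 × 0.42 = 0.02772
Bayes factor = 0.11417 / 0.02772 ≈ 4.12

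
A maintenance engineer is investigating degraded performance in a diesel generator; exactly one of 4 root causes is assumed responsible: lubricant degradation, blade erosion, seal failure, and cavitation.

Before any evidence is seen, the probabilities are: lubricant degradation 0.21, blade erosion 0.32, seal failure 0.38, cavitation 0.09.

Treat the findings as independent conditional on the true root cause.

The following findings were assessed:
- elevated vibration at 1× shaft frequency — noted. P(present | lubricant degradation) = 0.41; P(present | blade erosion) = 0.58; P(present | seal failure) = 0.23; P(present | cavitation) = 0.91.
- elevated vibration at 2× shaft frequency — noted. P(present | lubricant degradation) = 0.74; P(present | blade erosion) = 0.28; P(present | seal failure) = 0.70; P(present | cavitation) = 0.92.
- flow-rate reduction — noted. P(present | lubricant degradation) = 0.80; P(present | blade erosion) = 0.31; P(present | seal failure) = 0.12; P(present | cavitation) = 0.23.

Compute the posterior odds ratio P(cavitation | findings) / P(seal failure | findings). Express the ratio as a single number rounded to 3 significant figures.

2.36

Posterior odds equal prior odds times the likelihood ratio; only the two competing hypotheses matter.
  cavitation: 0.09 × 0.91 × 0.92 × 0.23 = 0.01733
  seal failure: 0.38 × 0.23 × 0.70 × 0.12 = 0.0073416
Odds(cavitation : seal failure) = 0.01733 / 0.0073416 ≈ 2.36.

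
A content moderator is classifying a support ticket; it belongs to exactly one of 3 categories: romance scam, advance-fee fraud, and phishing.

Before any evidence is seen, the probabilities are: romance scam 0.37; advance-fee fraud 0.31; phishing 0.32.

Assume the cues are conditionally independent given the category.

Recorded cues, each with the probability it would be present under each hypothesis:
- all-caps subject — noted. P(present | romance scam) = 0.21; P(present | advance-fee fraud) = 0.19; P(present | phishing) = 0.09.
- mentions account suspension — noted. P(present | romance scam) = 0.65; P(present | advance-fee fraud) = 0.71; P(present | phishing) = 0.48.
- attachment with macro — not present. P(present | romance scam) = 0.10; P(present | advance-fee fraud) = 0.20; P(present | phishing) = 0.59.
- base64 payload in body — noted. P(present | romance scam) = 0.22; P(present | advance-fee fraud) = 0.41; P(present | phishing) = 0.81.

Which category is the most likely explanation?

By Bayes' rule with conditional independence, the unnormalized weight for each hypothesis is prior × ∏ likelihoods (using 1 − P(present | H) for each absent cue):
  romance scam: 0.37 × 0.21 × 0.65 × (1 − 0.10) × 0.22 = 0.01
  advance-fee fraud: 0.31 × 0.19 × 0.71 × (1 − 0.20) × 0.41 = 0.013717
  phishing: 0.32 × 0.09 × 0.48 × (1 − 0.59) × 0.81 = 0.004591
The unnormalized weights sum to 0.028308.
P(romance scam | evidence) ≈ 0.01 / 0.028308 ≈ 0.353
P(advance-fee fraud | evidence) ≈ 0.013717 / 0.028308 ≈ 0.485
P(phishing | evidence) ≈ 0.004591 / 0.028308 ≈ 0.162
The largest is 0.485, so advance-fee fraud is most probable.

advance-fee fraud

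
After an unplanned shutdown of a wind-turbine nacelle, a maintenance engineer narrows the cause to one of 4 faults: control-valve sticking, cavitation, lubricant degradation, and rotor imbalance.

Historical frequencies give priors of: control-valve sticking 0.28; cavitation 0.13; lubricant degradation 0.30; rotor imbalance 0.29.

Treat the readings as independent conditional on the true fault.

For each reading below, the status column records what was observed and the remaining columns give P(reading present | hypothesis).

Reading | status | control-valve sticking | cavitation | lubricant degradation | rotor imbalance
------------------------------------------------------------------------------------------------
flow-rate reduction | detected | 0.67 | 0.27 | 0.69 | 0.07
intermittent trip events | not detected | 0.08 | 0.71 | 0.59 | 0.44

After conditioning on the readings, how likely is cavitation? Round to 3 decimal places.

Multiply each prior by the joint likelihood of the reading pattern (using 1 − P(present | H) for each absent reading):
  control-valve sticking: 0.28 × 0.67 × (1 − 0.08) = 0.17259
  cavitation: 0.13 × 0.27 × (1 − 0.71) = 0.010179
  lubricant degradation: 0.30 × 0.69 × (1 − 0.59) = 0.08487
  rotor imbalance: 0.29 × 0.07 × (1 − 0.44) = 0.011368
Marginal likelihood of the evidence = 0.27901.
P(cavitation | evidence) = 0.010179 / 0.27901 ≈ 0.036.

0.036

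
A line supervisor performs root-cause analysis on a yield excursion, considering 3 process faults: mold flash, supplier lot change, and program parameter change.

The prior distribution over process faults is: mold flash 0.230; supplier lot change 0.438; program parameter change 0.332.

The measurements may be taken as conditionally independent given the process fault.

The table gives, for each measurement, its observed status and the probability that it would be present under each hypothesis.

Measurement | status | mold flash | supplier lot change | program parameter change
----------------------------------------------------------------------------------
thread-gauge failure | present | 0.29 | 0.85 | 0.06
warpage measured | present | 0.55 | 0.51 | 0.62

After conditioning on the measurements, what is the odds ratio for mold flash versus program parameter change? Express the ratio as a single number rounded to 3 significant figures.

2.97

Posterior odds equal prior odds times the likelihood ratio; only the two competing hypotheses matter.
  mold flash: 0.230 × 0.29 × 0.55 = 0.036685
  program parameter change: 0.332 × 0.06 × 0.62 = 0.01235
Posterior odds = 0.036685 / 0.01235 ≈ 2.97.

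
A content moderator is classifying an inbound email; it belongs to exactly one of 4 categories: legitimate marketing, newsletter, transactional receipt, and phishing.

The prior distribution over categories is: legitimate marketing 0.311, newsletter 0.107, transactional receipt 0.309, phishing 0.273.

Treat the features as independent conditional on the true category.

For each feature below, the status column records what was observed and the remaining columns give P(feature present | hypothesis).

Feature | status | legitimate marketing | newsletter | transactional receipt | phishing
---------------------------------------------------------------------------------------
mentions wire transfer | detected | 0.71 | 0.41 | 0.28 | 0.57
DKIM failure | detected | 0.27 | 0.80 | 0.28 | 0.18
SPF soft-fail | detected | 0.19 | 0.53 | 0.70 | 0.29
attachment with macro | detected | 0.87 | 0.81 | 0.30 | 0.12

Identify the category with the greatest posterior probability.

By Bayes' rule with conditional independence, the unnormalized weight for each hypothesis is prior × ∏ likelihoods:
  legitimate marketing: 0.311 × 0.71 × 0.27 × 0.19 × 0.87 = 0.009855
  newsletter: 0.107 × 0.41 × 0.80 × 0.53 × 0.81 = 0.015067
  transactional receipt: 0.309 × 0.28 × 0.28 × 0.70 × 0.30 = 0.0050874
  phishing: 0.273 × 0.57 × 0.18 × 0.29 × 0.12 = 0.00097474
Normalizing constant Z = 0.009855 + 0.015067 + 0.0050874 + 0.00097474 = 0.030984.
P(legitimate marketing | evidence) ≈ 0.009855 / 0.030984 ≈ 0.318
P(newsletter | evidence) ≈ 0.015067 / 0.030984 ≈ 0.486
P(transactional receipt | evidence) ≈ 0.0050874 / 0.030984 ≈ 0.164
P(phishing | evidence) ≈ 0.00097474 / 0.030984 ≈ 0.031
The largest is 0.486, so newsletter is most probable.

newsletter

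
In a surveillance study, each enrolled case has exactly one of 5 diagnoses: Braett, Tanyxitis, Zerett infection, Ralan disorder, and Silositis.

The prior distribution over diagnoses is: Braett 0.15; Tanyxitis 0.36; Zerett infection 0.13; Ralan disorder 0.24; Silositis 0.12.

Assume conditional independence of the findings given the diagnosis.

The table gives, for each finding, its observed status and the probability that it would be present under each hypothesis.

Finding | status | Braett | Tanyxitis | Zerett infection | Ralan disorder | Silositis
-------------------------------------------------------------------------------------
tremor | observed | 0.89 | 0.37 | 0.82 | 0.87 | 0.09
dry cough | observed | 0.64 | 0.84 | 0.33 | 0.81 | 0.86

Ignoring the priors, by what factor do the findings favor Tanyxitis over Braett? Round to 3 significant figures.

The Bayes factor is the ratio of the joint likelihoods of the evidence pattern under the two hypotheses.
  Tanyxitis: 0.37 × 0.84 = 0.3108
  Braett: 0.89 × 0.64 = 0.5696
Bayes factor = 0.3108 / 0.5696 ≈ 0.546

0.546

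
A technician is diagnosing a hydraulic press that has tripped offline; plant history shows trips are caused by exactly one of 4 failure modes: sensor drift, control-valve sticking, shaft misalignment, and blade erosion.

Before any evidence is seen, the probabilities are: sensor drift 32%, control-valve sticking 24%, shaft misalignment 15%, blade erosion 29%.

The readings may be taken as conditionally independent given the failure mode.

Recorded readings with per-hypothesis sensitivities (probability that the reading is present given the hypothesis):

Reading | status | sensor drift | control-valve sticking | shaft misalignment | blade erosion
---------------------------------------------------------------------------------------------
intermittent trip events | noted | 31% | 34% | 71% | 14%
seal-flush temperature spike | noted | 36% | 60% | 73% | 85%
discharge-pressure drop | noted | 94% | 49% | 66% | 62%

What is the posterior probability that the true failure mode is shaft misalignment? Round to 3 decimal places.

Multiply each prior by the joint likelihood of the reading pattern:
  sensor drift: 0.32 × 0.31 × 0.36 × 0.94 = 0.033569
  control-valve sticking: 0.24 × 0.34 × 0.60 × 0.49 = 0.02399
  shaft misalignment: 0.15 × 0.71 × 0.73 × 0.66 = 0.051312
  blade erosion: 0.29 × 0.14 × 0.85 × 0.62 = 0.021396
The unnormalized weights sum to 0.13027.
P(shaft misalignment | evidence) = 0.051312 / 0.13027 ≈ 0.394.

0.394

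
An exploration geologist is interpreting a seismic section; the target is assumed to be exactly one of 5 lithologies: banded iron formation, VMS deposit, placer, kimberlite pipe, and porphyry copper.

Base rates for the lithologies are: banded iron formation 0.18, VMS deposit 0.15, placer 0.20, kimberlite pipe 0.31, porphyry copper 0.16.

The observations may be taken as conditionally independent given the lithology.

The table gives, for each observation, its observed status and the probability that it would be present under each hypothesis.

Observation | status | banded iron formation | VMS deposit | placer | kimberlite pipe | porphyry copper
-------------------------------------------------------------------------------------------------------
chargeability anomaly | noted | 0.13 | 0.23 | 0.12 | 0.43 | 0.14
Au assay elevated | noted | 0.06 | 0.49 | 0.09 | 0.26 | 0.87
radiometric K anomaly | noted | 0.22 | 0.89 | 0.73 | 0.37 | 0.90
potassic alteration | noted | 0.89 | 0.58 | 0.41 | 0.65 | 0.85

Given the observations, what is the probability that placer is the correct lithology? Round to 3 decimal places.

Multiply each prior by the joint likelihood of the evidence pattern:
  banded iron formation: 0.18 × 0.13 × 0.06 × 0.22 × 0.89 = 0.0002749
  VMS deposit: 0.15 × 0.23 × 0.49 × 0.89 × 0.58 = 0.0087264
  placer: 0.20 × 0.12 × 0.09 × 0.73 × 0.41 = 0.00064649
  kimberlite pipe: 0.31 × 0.43 × 0.26 × 0.37 × 0.65 = 0.0083352
  porphyry copper: 0.16 × 0.14 × 0.87 × 0.90 × 0.85 = 0.014908
Marginal likelihood of the evidence = 0.032891.
P(placer | evidence) = 0.00064649 / 0.032891 ≈ 0.020.

0.020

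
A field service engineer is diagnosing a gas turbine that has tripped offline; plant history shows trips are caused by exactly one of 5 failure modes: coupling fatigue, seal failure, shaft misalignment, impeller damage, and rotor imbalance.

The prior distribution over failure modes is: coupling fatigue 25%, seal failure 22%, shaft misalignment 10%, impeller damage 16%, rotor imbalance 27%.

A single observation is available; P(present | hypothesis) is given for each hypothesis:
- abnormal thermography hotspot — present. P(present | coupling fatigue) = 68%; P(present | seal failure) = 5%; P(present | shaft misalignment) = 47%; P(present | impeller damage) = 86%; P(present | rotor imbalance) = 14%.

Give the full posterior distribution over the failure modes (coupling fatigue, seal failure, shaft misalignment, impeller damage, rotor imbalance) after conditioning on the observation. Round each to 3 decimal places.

0.421, 0.027, 0.117, 0.341, 0.094

By Bayes' rule, the unnormalized weight for each hypothesis is prior × likelihood:
  coupling fatigue: 0.25 × 0.68 = 0.17
  seal failure: 0.22 × 0.05 = 0.011
  shaft misalignment: 0.10 × 0.47 = 0.047
  impeller damage: 0.16 × 0.86 = 0.1376
  rotor imbalance: 0.27 × 0.14 = 0.0378
Marginal likelihood of the evidence = 0.4034.
P(coupling fatigue | evidence) = 0.17 / 0.4034 ≈ 0.421
P(seal failure | evidence) = 0.011 / 0.4034 ≈ 0.027
P(shaft misalignment | evidence) = 0.047 / 0.4034 ≈ 0.117
P(impeller damage | evidence) = 0.1376 / 0.4034 ≈ 0.341
P(rotor imbalance | evidence) = 0.0378 / 0.4034 ≈ 0.094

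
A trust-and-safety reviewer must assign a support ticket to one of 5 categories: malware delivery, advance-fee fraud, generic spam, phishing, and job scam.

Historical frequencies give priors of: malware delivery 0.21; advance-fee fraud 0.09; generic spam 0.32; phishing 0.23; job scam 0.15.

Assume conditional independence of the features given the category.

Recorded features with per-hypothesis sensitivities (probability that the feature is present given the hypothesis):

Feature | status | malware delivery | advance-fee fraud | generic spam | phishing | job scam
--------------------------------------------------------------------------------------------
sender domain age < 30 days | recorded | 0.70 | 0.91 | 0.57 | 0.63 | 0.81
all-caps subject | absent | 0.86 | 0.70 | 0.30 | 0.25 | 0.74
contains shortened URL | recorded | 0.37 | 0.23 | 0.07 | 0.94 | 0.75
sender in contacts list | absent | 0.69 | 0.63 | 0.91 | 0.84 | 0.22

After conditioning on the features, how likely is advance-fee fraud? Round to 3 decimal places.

By Bayes' rule with conditional independence, the unnormalized weight for each hypothesis is prior × ∏ likelihoods (using 1 − P(present | H) for each absent feature):
  malware delivery: 0.21 × 0.70 × (1 − 0.86) × 0.37 × (1 − 0.69) = 0.0023605
  advance-fee fraud: 0.09 × 0.91 × (1 − 0.70) × 0.23 × (1 − 0.63) = 0.0020909
  generic spam: 0.32 × 0.57 × (1 − 0.30) × 0.07 × (1 − 0.91) = 0.00080438
  phishing: 0.23 × 0.63 × (1 − 0.25) × 0.94 × (1 − 0.84) = 0.016345
  job scam: 0.15 × 0.81 × (1 − 0.74) × 0.75 × (1 − 0.22) = 0.01848
The unnormalized weights sum to 0.040081.
P(advance-fee fraud | evidence) = 0.0020909 / 0.040081 ≈ 0.052.

0.052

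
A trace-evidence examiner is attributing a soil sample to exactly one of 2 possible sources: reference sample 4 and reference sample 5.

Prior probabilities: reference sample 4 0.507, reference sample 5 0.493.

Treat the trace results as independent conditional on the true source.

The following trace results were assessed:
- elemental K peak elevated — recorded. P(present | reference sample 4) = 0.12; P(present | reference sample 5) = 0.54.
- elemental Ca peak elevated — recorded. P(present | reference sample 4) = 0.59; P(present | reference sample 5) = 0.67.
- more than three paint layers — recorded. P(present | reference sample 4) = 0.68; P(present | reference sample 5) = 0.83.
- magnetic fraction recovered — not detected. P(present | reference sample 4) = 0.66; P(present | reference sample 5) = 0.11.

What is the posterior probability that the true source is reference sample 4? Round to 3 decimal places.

By Bayes' rule with conditional independence, the unnormalized weight for each hypothesis is prior × ∏ likelihoods (using 1 − P(present | H) for each absent trace result):
  reference sample 4: 0.507 × 0.12 × 0.59 × 0.68 × (1 − 0.66) = 0.0082991
  reference sample 5: 0.493 × 0.54 × 0.67 × 0.83 × (1 − 0.11) = 0.13176
Marginal likelihood of the evidence = 0.14006.
P(reference sample 4 | evidence) = 0.0082991 / 0.14006 ≈ 0.059.

0.059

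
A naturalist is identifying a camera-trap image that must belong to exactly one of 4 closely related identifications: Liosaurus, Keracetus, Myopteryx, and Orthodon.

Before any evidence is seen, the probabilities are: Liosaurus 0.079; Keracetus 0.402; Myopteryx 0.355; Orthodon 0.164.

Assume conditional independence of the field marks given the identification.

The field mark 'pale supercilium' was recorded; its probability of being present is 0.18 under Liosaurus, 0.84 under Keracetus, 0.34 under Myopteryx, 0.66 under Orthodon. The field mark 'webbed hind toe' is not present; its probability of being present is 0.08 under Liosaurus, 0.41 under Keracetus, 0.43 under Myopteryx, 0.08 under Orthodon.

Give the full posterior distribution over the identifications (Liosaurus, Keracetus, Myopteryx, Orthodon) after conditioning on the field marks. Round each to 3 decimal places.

0.034, 0.523, 0.181, 0.262

By Bayes' rule with conditional independence, the unnormalized weight for each hypothesis is prior × ∏ likelihoods (using 1 − P(present | H) for each absent field mark):
  Liosaurus: 0.079 × 0.18 × (1 − 0.08) = 0.013082
  Keracetus: 0.402 × 0.84 × (1 − 0.41) = 0.19923
  Myopteryx: 0.355 × 0.34 × (1 − 0.43) = 0.068799
  Orthodon: 0.164 × 0.66 × (1 − 0.08) = 0.099581
Normalizing constant Z = 0.013082 + 0.19923 + 0.068799 + 0.099581 = 0.38069.
P(Liosaurus | evidence) = 0.013082 / 0.38069 ≈ 0.034
P(Keracetus | evidence) = 0.19923 / 0.38069 ≈ 0.523
P(Myopteryx | evidence) = 0.068799 / 0.38069 ≈ 0.181
P(Orthodon | evidence) = 0.099581 / 0.38069 ≈ 0.262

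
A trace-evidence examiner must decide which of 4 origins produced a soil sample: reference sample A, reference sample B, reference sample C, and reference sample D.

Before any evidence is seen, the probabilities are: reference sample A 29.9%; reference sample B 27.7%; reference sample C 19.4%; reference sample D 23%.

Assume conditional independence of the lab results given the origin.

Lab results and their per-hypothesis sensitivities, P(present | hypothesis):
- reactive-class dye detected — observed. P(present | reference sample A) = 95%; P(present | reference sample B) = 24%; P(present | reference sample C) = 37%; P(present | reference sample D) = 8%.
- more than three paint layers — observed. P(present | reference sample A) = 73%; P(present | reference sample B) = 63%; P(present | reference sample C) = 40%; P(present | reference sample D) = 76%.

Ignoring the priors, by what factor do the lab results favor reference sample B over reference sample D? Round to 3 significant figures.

2.49

Take the product of per-lab result likelihoods under each hypothesis, then divide.
  reference sample B: 0.24 × 0.63 = 0.1512
  reference sample D: 0.08 × 0.76 = 0.0608
Bayes factor = 0.1512 / 0.0608 ≈ 2.49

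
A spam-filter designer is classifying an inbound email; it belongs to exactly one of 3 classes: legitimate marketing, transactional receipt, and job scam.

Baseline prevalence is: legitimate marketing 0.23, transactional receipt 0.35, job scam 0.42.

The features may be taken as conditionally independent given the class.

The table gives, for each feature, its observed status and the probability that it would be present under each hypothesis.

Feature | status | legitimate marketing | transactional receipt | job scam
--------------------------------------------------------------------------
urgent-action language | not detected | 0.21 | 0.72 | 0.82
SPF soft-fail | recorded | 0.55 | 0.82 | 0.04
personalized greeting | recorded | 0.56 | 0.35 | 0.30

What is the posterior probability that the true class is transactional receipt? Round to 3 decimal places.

By Bayes' rule with conditional independence, the unnormalized weight for each hypothesis is prior × ∏ likelihoods (using 1 − P(present | H) for each absent feature):
  legitimate marketing: 0.23 × (1 − 0.21) × 0.55 × 0.56 = 0.055964
  transactional receipt: 0.35 × (1 − 0.72) × 0.82 × 0.35 = 0.028126
  job scam: 0.42 × (1 − 0.82) × 0.04 × 0.30 = 0.0009072
Marginal likelihood of the evidence = 0.084997.
P(transactional receipt | evidence) = 0.028126 / 0.084997 ≈ 0.331.

0.331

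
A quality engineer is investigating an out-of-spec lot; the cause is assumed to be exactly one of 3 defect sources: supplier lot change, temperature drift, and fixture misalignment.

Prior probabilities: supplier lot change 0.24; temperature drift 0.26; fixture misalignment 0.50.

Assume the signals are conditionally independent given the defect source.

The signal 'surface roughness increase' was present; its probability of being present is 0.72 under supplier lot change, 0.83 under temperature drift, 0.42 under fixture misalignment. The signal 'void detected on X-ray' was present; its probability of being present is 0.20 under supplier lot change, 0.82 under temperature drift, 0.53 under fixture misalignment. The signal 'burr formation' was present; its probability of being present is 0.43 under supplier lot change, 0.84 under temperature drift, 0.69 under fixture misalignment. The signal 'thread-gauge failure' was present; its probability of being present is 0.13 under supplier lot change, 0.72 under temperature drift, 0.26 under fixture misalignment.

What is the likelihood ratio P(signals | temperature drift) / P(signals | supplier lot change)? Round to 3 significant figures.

The Bayes factor is the ratio of the joint likelihoods of the signal pattern under the two hypotheses.
  temperature drift: 0.83 × 0.82 × 0.84 × 0.72 = 0.41163
  supplier lot change: 0.72 × 0.20 × 0.43 × 0.13 = 0.0080496
Bayes factor = 0.41163 / 0.0080496 ≈ 51.1

51.1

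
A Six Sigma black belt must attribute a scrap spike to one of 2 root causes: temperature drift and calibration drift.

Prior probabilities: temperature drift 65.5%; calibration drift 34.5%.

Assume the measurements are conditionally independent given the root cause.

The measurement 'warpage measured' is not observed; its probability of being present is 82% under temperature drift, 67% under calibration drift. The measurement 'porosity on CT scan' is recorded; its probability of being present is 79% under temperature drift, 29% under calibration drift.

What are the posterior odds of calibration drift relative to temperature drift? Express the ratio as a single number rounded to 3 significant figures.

Posterior odds equal prior odds times the likelihood ratio; only the two competing hypotheses matter (using 1 − P(present | H) for each absent measurement).
  calibration drift: 0.345 × (1 − 0.67) × 0.29 = 0.033016
  temperature drift: 0.655 × (1 − 0.82) × 0.79 = 0.093141
Odds(calibration drift : temperature drift) = 0.033016 / 0.093141 ≈ 0.354.

0.354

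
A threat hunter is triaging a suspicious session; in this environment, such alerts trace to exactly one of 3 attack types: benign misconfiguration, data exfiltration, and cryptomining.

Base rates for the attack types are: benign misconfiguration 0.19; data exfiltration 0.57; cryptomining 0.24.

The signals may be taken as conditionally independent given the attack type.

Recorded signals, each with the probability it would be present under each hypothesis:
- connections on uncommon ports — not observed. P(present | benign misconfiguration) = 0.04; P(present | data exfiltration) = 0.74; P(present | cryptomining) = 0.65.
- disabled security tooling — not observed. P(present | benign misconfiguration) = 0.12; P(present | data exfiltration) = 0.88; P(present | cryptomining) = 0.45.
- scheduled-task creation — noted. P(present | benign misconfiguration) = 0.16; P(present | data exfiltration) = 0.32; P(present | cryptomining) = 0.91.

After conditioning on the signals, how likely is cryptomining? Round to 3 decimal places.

Multiply each prior by the joint likelihood of the signal pattern (using 1 − P(present | H) for each absent signal):
  benign misconfiguration: 0.19 × (1 − 0.04) × (1 − 0.12) × 0.16 = 0.025682
  data exfiltration: 0.57 × (1 − 0.74) × (1 − 0.88) × 0.32 = 0.0056909
  cryptomining: 0.24 × (1 − 0.65) × (1 − 0.45) × 0.91 = 0.042042
Normalizing constant Z = 0.025682 + 0.0056909 + 0.042042 = 0.073415.
P(cryptomining | evidence) = 0.042042 / 0.073415 ≈ 0.573.

0.573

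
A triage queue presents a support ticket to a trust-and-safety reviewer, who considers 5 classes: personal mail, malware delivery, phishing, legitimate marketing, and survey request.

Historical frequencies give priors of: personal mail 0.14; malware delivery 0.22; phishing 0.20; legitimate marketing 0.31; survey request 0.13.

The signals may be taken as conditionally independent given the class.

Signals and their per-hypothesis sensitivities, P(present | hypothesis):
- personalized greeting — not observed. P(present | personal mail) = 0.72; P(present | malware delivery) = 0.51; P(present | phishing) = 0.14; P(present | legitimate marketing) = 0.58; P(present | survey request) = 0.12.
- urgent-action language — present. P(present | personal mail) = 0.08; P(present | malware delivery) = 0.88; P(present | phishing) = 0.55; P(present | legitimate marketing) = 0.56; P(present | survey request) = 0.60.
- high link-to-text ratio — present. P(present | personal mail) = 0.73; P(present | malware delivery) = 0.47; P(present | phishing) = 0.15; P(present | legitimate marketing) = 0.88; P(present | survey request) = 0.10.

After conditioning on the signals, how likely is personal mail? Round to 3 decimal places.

0.017

For each hypothesis, the unnormalized posterior weight is prior × product of the signal likelihoods (using 1 − P(present | H) for each absent signal):
  personal mail: 0.14 × (1 − 0.72) × 0.08 × 0.73 = 0.0022893
  malware delivery: 0.22 × (1 − 0.51) × 0.88 × 0.47 = 0.044586
  phishing: 0.20 × (1 − 0.14) × 0.55 × 0.15 = 0.01419
  legitimate marketing: 0.31 × (1 − 0.58) × 0.56 × 0.88 = 0.064163
  survey request: 0.13 × (1 − 0.12) × 0.60 × 0.10 = 0.006864
The unnormalized weights sum to 0.13209.
P(personal mail | evidence) = 0.0022893 / 0.13209 ≈ 0.017.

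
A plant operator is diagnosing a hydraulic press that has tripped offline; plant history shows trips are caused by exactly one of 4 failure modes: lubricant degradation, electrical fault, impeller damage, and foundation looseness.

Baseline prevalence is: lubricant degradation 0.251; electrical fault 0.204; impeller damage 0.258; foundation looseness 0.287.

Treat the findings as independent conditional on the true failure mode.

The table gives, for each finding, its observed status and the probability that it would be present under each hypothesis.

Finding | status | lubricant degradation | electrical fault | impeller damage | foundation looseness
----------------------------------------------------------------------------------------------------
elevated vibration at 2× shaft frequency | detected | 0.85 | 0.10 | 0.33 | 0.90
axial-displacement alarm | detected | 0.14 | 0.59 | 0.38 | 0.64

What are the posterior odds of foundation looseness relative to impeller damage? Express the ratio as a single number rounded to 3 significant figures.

5.11

The normalizing constant cancels in an odds ratio, so compute prior × likelihood for the two hypotheses only:
  foundation looseness: 0.287 × 0.90 × 0.64 = 0.16531
  impeller damage: 0.258 × 0.33 × 0.38 = 0.032353
Posterior odds = 0.16531 / 0.032353 ≈ 5.11.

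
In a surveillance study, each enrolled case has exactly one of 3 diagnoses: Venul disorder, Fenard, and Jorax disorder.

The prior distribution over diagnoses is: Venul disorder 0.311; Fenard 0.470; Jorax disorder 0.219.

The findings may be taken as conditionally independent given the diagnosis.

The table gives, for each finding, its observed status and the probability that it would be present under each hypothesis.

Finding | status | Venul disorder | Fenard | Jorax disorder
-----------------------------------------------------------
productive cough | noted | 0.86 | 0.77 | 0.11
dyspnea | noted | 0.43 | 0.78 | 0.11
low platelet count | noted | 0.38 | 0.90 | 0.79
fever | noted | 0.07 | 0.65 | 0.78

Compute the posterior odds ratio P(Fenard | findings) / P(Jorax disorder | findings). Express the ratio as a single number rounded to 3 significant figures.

Posterior odds equal prior odds times the likelihood ratio; only the two competing hypotheses matter.
  Fenard: 0.470 × 0.77 × 0.78 × 0.90 × 0.65 = 0.16513
  Jorax disorder: 0.219 × 0.11 × 0.11 × 0.79 × 0.78 = 0.0016329
Odds(Fenard : Jorax disorder) = 0.16513 / 0.0016329 ≈ 101.

101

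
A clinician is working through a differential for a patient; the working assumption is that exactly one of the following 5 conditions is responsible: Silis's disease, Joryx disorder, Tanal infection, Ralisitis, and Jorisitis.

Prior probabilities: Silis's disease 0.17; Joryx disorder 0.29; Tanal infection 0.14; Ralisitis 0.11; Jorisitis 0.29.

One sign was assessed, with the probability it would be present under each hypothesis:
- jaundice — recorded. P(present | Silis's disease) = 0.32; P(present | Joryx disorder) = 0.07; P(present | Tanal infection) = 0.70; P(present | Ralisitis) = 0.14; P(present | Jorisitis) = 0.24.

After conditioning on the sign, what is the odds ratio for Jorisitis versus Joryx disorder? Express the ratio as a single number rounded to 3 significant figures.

3.43

Posterior odds equal prior odds times the likelihood ratio; only the two competing hypotheses matter.
  Jorisitis: 0.29 × 0.24 = 0.0696
  Joryx disorder: 0.29 × 0.07 = 0.0203
Odds(Jorisitis : Joryx disorder) = 0.0696 / 0.0203 ≈ 3.43.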